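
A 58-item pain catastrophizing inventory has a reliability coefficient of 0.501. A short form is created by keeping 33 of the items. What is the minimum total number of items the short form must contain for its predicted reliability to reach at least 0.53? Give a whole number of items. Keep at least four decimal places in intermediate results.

First, r for the 33-item form: n = 33/58 = 0.5690, so r_33 = 0.5690·0.501/(1 + (0.5690 − 1)·0.501) = 0.3636
Length factor from the short form to reach 0.53: n' = 0.53(1 − 0.3636) / [0.3636(1 − 0.53)] ≈ 1.9737
Items = 1.9737 × 33 ≈ 65.13 → 66

66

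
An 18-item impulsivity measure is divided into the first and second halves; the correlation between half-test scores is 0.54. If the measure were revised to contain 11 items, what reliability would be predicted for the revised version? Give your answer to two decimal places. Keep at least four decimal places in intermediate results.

0.59

First correct the split-half correlation to full-test reliability: r_full = 2 × 0.54 / (1 + 0.54) ≈ 0.7013
Then adjust to 11 items: n = 11/18 = 0.6111
r_new = n·r_full / (1 + (n − 1)·r_full) = 0.4286 / 0.7273 ≈ 0.5893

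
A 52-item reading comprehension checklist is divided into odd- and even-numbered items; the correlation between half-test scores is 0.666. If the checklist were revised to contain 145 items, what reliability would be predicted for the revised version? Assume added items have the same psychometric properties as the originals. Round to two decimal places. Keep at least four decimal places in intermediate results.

First correct the split-half correlation to full-test reliability: r_full = 2 × 0.666 / (1 + 0.666) ≈ 0.7995
Length factor from 52 to 145 items: n = 145/52 = 2.7885
r_new = n·r_full / (1 + (n − 1)·r_full) = 2.2294 / 2.4299 ≈ 0.9175

0.92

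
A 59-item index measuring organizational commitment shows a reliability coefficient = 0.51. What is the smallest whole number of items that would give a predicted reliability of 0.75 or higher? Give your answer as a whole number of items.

171

Spearman-Brown solved for the length factor n:
n = r*(1 − r) / [ r (1 − r*) ]
n = 0.75(1 − 0.51) / [0.51(1 − 0.75)]
  = 0.3675 / 0.1275 = 2.8824
So the test needs 2.8824 × 59 ≈ 170.06 items; rounding up, 171.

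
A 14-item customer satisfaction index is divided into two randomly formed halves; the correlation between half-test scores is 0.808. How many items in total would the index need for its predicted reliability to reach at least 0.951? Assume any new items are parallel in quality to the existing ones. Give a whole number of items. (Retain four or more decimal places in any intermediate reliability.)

r_full = 2(0.808)/(1 + 0.808) = 0.8938
n = r_tgt(1 − r_full) / [r_full(1 − r_tgt)] = 0.951 × 0.1062 / (0.8938 × 0.049) ≈ 2.3060
Required items = 2.3060 × 14 = 32.28, so 33 items.

33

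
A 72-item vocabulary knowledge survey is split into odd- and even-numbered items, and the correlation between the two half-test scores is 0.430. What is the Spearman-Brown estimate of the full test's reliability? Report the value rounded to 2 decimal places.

0.60

Apply the Spearman-Brown correction with n = 2:
r_full = 2(0.430) / (1 + 0.430)
       = 0.8600 / 1.4300 = 0.6014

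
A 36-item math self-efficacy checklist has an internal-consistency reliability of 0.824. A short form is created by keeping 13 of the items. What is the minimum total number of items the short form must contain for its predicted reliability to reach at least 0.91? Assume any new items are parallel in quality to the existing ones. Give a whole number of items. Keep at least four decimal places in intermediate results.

78

Short-form reliability: n = 13/36 = 0.3611; r_13 = n·r/(1+(n−1)r) ≈ 0.6283
Length factor from the short form to reach 0.91: n' = 0.91(1 − 0.6283) / [0.6283(1 − 0.91)] ≈ 5.9817
Items = 5.9817 × 13 ≈ 77.76 → 78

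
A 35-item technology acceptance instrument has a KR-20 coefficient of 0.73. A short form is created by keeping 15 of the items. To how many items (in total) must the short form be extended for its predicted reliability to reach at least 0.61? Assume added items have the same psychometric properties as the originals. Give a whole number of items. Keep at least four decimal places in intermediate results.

21

First, r for the 15-item form: n = 15/35 = 0.4286, so r_15 = 0.4286·0.73/(1 + (0.4286 − 1)·0.73) = 0.5368
Length factor from the short form to reach 0.61: n' = 0.61(1 − 0.5368) / [0.5368(1 − 0.61)] ≈ 1.3497
Total items = 1.3497 × 15 = 20.25, rounded up to 21.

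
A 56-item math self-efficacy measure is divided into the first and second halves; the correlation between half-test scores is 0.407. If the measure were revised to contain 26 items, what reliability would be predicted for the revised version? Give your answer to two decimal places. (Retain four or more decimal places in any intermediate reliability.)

0.39

Full-test reliability from the split-half r: r_full = 2(0.407)/(1 + 0.407) = 0.5785
Then adjust to 26 items: n = 26/56 = 0.4643
r_new = n·r_full / (1 + (n − 1)·r_full) = 0.2686 / 0.6901 ≈ 0.3892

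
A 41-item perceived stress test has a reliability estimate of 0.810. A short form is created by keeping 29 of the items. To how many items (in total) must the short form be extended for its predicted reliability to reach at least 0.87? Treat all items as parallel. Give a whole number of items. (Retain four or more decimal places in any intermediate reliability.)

65

Short-form reliability: n = 29/41 = 0.7073; r_29 = n·r/(1+(n−1)r) ≈ 0.7510
Length factor from the short form to reach 0.87: n' = 0.87(1 − 0.7510) / [0.7510(1 − 0.87)] ≈ 2.2189
Items = 2.2189 × 29 ≈ 64.35 → 65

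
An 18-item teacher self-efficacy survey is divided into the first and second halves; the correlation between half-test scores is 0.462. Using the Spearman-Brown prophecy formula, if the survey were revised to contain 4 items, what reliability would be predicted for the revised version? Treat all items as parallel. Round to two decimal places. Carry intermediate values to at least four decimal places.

Full-test reliability from the split-half r: r_full = 2(0.462)/(1 + 0.462) = 0.6320
Then adjust to 4 items: n = 4/18 = 0.2222
r_new = n·r_full / (1 + (n − 1)·r_full) = 0.1404 / 0.5084 ≈ 0.2762

0.28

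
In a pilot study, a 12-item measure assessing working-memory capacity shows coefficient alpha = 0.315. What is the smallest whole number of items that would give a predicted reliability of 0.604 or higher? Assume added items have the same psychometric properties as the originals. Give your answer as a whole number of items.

Spearman-Brown solved for the length factor n:
n = r_target (1 − r_old) / [ r_old (1 − r_target) ]
n = 0.604 × (1 − 0.315) / [ 0.315 × (1 − 0.604) ]
n = 0.413740 / 0.124740 ≈ 3.3168
So the test needs 3.3168 × 12 ≈ 39.80 items; rounding up, 40.

40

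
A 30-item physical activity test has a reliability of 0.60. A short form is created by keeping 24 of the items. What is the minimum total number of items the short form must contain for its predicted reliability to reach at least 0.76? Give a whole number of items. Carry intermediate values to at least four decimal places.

First, r for the 24-item form: n = 24/30 = 0.8000, so r_24 = 0.8000·0.60/(1 + (0.8000 − 1)·0.60) = 0.5455
Length factor from the short form to reach 0.76: n' = 0.76(1 − 0.5455) / [0.5455(1 − 0.76)] ≈ 2.6384
Total items = 2.6384 × 24 = 63.32, rounded up to 64.

64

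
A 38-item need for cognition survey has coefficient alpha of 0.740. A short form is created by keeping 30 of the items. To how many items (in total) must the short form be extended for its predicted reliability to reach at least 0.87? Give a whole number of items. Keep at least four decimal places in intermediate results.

90

Short-form reliability: n = 30/38 = 0.7895; r_30 = n·r/(1+(n−1)r) ≈ 0.6920
Length factor from the short form to reach 0.87: n' = 0.87(1 − 0.6920) / [0.6920(1 − 0.87)] ≈ 2.9787
Total items = 2.9787 × 30 = 89.36, rounded up to 90.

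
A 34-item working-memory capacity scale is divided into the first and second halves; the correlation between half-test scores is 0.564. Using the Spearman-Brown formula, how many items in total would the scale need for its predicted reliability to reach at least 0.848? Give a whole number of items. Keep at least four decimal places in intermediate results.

74

Corrected full-test reliability: r_full = 2 × 0.564 / (1 + 0.564) ≈ 0.7212
n = r_tgt(1 − r_full) / [r_full(1 − r_tgt)] = 0.848 × 0.2788 / (0.7212 × 0.152) ≈ 2.1567
Items = 2.1567 × 34 ≈ 73.33 → 74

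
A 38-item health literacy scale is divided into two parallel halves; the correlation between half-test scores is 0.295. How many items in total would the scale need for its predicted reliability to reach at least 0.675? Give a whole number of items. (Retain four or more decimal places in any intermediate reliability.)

r_full = 2(0.295)/(1 + 0.295) = 0.4556
Solve Spearman-Brown for n: n = 0.675(1 − 0.4556) / [0.4556(1 − 0.675)] = 2.4817
Required items = 2.4817 × 38 = 94.30, so 95 items.

95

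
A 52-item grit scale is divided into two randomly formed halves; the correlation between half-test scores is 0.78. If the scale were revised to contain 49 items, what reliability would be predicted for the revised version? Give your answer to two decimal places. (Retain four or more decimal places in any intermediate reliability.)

0.87

Spearman-Brown correction (n = 2): r_full = 2·0.78/(1 + 0.78) = 0.8764
Then adjust to 49 items: n = 49/52 = 0.9423
r_new = n·r_full / (1 + (n − 1)·r_full) = 0.8258 / 0.9494 ≈ 0.8698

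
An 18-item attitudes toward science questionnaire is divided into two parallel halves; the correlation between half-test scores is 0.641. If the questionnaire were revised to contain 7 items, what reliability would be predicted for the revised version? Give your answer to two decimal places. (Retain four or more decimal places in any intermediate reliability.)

0.58

Full-test reliability from the split-half r: r_full = 2(0.641)/(1 + 0.641) = 0.7812
Length factor from 18 to 7 items: n = 7/18 = 0.3889
r_new = n·r_full / (1 + (n − 1)·r_full) = 0.3038 / 0.5226 ≈ 0.5813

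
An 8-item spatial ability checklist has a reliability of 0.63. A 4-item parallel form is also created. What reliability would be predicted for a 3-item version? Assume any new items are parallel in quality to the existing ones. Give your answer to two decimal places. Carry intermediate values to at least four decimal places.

0.39

The 4-item form is not needed; work directly from the 8-item form with n = 3/8 = 0.3750.
r_{3} = n·r / (1 + (n − 1)·r) = 0.2363 / 0.6062 ≈ 0.3898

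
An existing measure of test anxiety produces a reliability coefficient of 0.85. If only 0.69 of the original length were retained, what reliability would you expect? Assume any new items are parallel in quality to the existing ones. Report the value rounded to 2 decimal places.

By Spearman-Brown, r_new = n r / (1 + (n − 1) r).
r_new = 0.69·0.85 / [1 + (0.69 − 1)·0.85]
     = 0.5865 / 0.7365 = 0.7963

0.80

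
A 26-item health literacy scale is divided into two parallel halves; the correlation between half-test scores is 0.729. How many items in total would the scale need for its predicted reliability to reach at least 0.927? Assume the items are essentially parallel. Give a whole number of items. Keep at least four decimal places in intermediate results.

62

Corrected full-test reliability: r_full = 2 × 0.729 / (1 + 0.729) ≈ 0.8433
Solve Spearman-Brown for n: n = 0.927(1 − 0.8433) / [0.8433(1 − 0.927)] = 2.3596
Required items = 2.3596 × 26 = 61.35, so 62 items.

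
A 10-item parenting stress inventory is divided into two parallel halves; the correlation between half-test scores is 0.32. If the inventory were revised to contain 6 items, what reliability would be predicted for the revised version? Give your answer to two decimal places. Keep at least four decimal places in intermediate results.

Spearman-Brown correction (n = 2): r_full = 2·0.32/(1 + 0.32) = 0.4848
Then adjust to 6 items: n = 6/10 = 0.6000
r_new = n·r_full / (1 + (n − 1)·r_full) = 0.2909 / 0.8061 ≈ 0.3609

0.36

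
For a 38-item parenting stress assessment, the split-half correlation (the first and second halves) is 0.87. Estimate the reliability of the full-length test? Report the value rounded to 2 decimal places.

Apply the Spearman-Brown correction with n = 2:
r_full = 2(0.87) / (1 + 0.87)
r_full = 1.7400 / 1.8700 ≈ 0.9305

0.93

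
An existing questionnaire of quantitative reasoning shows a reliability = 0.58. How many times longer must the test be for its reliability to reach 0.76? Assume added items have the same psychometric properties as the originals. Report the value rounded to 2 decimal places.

2.29

n = 0.76(1 − 0.58) / [0.58(1 − 0.76)]
n = 0.3192 / 0.1392 ≈ 2.2931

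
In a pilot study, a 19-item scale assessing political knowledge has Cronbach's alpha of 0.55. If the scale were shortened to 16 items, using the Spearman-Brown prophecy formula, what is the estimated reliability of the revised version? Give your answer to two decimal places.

0.51

Length ratio n = 16/19 = 0.8421
Spearman-Brown: r_new = n·r / (1 + (n − 1)·r)
r_new = (0.8421 × 0.55) / (1 + (0.8421 − 1) × 0.55)
r_new = 0.4632 / 0.9132 ≈ 0.5072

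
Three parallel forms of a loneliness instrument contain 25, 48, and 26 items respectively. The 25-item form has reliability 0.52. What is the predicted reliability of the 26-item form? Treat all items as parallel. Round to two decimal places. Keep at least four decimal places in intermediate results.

Only the ratio of lengths matters: n = 26/25 = 1.0400
r_{26} = n·r / (1 + (n − 1)·r) = 0.5408 / 1.0208 ≈ 0.5298

0.53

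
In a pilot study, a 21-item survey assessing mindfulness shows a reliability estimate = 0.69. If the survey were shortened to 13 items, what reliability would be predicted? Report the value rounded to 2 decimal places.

0.58

Length ratio n = 13/21 = 0.619
Apply the Spearman-Brown prophecy formula, r' = nr / [1 + (n − 1)r]:
r_new = 0.619·0.69 / [1 + (0.619 − 1)·0.69]
r_new = 0.4271 / 0.7371 ≈ 0.5794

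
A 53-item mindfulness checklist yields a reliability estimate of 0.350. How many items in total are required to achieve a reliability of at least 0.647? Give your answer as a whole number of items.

n = 0.647(1 − 0.350) / [0.350(1 − 0.647)]
  = 0.420550 / 0.123550 = 3.4039
3.4039 × 53 = 180.41 → 181 items

181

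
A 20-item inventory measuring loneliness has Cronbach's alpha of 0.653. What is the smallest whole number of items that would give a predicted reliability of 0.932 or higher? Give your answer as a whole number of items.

146

Invert Spearman-Brown to solve for n:
n = r*(1 − r) / [ r (1 − r*) ]
n = 0.932 × (1 − 0.653) / [ 0.653 × (1 − 0.932) ]
n = 0.323404 / 0.044404 ≈ 7.2832
So the test needs 7.2832 × 20 ≈ 145.66 items; rounding up, 146.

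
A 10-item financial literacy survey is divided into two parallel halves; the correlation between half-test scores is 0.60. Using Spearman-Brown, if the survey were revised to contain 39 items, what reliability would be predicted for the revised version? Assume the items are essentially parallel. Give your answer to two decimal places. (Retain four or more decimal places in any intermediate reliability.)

First correct the split-half correlation to full-test reliability: r_full = 2 × 0.60 / (1 + 0.60) ≈ 0.7500
Then adjust to 39 items: n = 39/10 = 3.9000
r_new = n·r_full / (1 + (n − 1)·r_full) = 2.9250 / 3.1750 ≈ 0.9213

0.92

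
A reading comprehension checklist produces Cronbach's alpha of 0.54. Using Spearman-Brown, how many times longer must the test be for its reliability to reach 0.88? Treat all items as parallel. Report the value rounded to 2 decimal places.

6.25

Spearman-Brown solved for the length factor n:
n = r*(1 − r) / [ r (1 − r*) ]
n = 0.88(1 − 0.54) / [0.54(1 − 0.88)]
n = 0.4048 / 0.0648 ≈ 6.2469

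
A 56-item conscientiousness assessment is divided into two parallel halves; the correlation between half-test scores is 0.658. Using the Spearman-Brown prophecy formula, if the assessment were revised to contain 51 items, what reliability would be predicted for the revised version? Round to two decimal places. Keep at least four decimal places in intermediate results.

0.78

Spearman-Brown correction (n = 2): r_full = 2·0.658/(1 + 0.658) = 0.7937
Then adjust to 51 items: n = 51/56 = 0.9107
r_new = n·r_full / (1 + (n − 1)·r_full) = 0.7228 / 0.9291 ≈ 0.7780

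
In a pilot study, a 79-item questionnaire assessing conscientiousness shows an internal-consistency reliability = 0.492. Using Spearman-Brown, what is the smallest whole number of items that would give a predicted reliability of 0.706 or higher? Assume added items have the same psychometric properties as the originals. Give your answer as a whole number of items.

n = 0.706(1 − 0.492) / [0.492(1 − 0.706)]
  = 0.358648 / 0.144648 = 2.4795
Items needed = n × 79 = 2.4795 × 79 ≈ 195.88 → round up to 196

196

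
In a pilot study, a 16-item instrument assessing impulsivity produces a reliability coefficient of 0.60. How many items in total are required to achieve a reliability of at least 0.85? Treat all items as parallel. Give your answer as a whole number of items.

Rearranging the Spearman-Brown formula for n,
n = r_target (1 − r_old) / [ r_old (1 − r_target) ]
n = [0.85 × 0.40] / [0.60 × 0.15]
  = 0.3400 / 0.0900 = 3.7778
Items needed = n × 16 = 3.7778 × 16 ≈ 60.44 → round up to 61

61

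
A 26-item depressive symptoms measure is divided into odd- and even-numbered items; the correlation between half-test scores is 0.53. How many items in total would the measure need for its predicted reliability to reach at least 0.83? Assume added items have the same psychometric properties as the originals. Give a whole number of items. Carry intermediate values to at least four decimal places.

Corrected full-test reliability: r_full = 2 × 0.53 / (1 + 0.53) ≈ 0.6928
n = r_tgt(1 − r_full) / [r_full(1 − r_tgt)] = 0.83 × 0.3072 / (0.6928 × 0.17) ≈ 2.1649
Required items = 2.1649 × 26 = 56.29, so 57 items.

57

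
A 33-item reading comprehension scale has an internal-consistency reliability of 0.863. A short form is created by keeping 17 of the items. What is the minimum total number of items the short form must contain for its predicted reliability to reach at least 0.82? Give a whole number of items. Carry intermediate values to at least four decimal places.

First, r for the 17-item form: n = 17/33 = 0.5152, so r_17 = 0.5152·0.863/(1 + (0.5152 − 1)·0.863) = 0.7645
Length factor from the short form to reach 0.82: n' = 0.82(1 − 0.7645) / [0.7645(1 − 0.82)] ≈ 1.4033
Items = 1.4033 × 17 ≈ 23.86 → 24

24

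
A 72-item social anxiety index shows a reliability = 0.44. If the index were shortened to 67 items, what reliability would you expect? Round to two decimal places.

The new length is 67/72 = 0.9306 times the old.
r_new = (0.9306 × 0.44) / (1 + (0.9306 − 1) × 0.44)
     = 0.4095 / 0.9695 = 0.4224

0.42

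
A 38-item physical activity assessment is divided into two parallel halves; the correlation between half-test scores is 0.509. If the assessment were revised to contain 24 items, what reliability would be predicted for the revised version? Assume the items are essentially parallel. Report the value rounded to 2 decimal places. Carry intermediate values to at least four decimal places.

0.57

Full-test reliability from the split-half r: r_full = 2(0.509)/(1 + 0.509) = 0.6746
Then adjust to 24 items: n = 24/38 = 0.6316
r_new = n·r_full / (1 + (n − 1)·r_full) = 0.4261 / 0.7515 ≈ 0.5670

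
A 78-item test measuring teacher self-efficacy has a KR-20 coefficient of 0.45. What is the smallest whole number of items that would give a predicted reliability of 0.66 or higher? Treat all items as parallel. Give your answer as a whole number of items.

n = 0.66 × (1 − 0.45) / [ 0.45 × (1 − 0.66) ]
n = 0.3630 / 0.1530 ≈ 2.3725
2.3725 × 78 = 185.06 → 186 items

186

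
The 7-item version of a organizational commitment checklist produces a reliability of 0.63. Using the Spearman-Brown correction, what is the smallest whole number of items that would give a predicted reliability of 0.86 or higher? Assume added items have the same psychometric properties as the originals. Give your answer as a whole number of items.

26

n = [0.86 × 0.37] / [0.63 × 0.14]
  = 0.3182 / 0.0882 = 3.6077
So the test needs 3.6077 × 7 ≈ 25.25 items; rounding up, 26.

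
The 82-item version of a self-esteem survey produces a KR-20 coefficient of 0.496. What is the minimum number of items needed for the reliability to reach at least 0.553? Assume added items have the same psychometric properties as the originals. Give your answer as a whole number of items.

104

Rearranging the Spearman-Brown formula for n,
n = r*(1 − r) / [ r (1 − r*) ]
n = [0.553 × 0.504] / [0.496 × 0.447]
  = 0.278712 / 0.221712 = 1.2571
Items needed = n × 82 = 1.2571 × 82 ≈ 103.08 → round up to 104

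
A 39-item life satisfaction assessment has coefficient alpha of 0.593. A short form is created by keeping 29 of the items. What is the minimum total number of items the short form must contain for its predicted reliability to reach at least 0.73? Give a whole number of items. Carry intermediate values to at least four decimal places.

73

First, r for the 29-item form: n = 29/39 = 0.7436, so r_29 = 0.7436·0.593/(1 + (0.7436 − 1)·0.593) = 0.5200
Length factor from the short form to reach 0.73: n' = 0.73(1 − 0.5200) / [0.5200(1 − 0.73)] ≈ 2.4957
Items = 2.4957 × 29 ≈ 72.38 → 73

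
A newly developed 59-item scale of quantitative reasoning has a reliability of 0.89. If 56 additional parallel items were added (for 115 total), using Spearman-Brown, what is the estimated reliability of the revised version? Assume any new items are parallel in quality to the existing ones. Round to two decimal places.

0.94

Length ratio n = 115/59 = 1.9492
Apply the Spearman-Brown prophecy formula, r' = nr / [1 + (n − 1)r]:
r_new = 1.9492·0.89 / [1 + (1.9492 − 1)·0.89]
r_new = 1.7348 / 1.8448 ≈ 0.9404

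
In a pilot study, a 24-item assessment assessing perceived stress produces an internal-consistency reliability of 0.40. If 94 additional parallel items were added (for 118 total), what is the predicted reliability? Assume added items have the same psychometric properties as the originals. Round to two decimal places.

0.77

n = 118/24 = 4.9167
r_new = 4.9167·0.40 / [1 + (4.9167 − 1)·0.40]
r_new = 1.9667 / 2.5667 ≈ 0.7662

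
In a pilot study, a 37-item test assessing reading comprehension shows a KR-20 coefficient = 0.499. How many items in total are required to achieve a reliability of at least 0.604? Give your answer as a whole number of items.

57

n = [0.604 × 0.501] / [0.499 × 0.396]
  = 0.302604 / 0.197604 = 1.5314
Items needed = n × 37 = 1.5314 × 37 ≈ 56.66 → round up to 57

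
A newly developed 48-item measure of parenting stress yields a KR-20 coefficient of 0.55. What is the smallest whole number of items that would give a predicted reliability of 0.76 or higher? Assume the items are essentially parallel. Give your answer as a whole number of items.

Spearman-Brown solved for the length factor n:
n = r_target (1 − r_old) / [ r_old (1 − r_target) ]
n = 0.76(1 − 0.55) / [0.55(1 − 0.76)]
n = 0.3420 / 0.1320 ≈ 2.5909
Items needed = n × 48 = 2.5909 × 48 ≈ 124.36 → round up to 125

125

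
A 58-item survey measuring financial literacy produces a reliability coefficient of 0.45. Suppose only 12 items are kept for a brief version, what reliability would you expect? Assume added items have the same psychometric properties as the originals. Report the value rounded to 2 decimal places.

0.14

Length ratio n = 12/58 = 0.2069
Spearman-Brown: r_new = n·r / (1 + (n − 1)·r)
r_new = (0.2069 × 0.45) / (1 + (0.2069 − 1) × 0.45)
     = 0.0931 / 0.6431 = 0.1448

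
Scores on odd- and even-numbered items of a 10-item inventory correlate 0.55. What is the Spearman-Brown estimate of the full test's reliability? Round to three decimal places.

Each half is half the length of the full test, so the full test is n = 2 times a half.
r_full = 2(0.55) / (1 + 0.55)
r_full = 1.1000 / 1.5500 ≈ 0.7097

0.710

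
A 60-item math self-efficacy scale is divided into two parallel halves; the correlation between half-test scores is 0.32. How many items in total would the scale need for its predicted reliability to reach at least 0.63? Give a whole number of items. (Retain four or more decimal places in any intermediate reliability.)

r_full = 2(0.32)/(1 + 0.32) = 0.4848
Solve Spearman-Brown for n: n = 0.63(1 − 0.4848) / [0.4848(1 − 0.63)] = 1.8095
Items = 1.8095 × 60 ≈ 108.57 → 109

109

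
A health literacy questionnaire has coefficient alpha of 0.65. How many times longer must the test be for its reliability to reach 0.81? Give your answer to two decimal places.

Rearranging the Spearman-Brown formula for n,
n = r_target (1 − r_old) / [ r_old (1 − r_target) ]
n = [0.81 × 0.35] / [0.65 × 0.19]
  = 0.2835 / 0.1235 = 2.2955

2.30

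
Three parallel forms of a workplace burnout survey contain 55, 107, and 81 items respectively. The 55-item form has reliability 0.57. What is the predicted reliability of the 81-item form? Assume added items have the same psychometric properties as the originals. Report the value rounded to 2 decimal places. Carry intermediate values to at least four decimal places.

0.66

The 107-item form is not needed; work directly from the 55-item form with n = 81/55 = 1.4727.
r_{81} = n·r / (1 + (n − 1)·r) = 0.8394 / 1.2694 ≈ 0.6613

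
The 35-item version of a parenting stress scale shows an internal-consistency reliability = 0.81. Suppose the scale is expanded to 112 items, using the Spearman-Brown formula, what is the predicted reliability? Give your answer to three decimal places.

0.932

Length ratio n = 112/35 = 3.2
r_new = 3.2·0.81 / [1 + (3.2 − 1)·0.81]
     = 2.5920 / 2.7820 = 0.9317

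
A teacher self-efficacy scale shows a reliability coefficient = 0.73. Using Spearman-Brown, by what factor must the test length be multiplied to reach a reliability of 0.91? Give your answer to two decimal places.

3.74

Spearman-Brown solved for the length factor n:
n = r_target (1 − r_old) / [ r_old (1 − r_target) ]
n = [0.91 × 0.27] / [0.73 × 0.09]
n = 0.2457 / 0.0657 ≈ 3.7397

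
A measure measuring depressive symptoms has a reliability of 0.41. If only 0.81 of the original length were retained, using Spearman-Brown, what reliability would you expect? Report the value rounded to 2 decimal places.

Apply the Spearman-Brown prophecy formula, r' = nr / [1 + (n − 1)r]:
r_new = 0.81·0.41 / [1 + (0.81 − 1)·0.41]
r_new = 0.3321 / 0.9221 ≈ 0.3602

0.36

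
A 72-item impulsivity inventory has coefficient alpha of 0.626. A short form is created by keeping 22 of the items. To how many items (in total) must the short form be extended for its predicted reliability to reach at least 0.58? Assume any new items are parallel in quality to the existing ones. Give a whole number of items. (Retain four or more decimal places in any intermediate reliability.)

Short-form reliability: n = 22/72 = 0.3056; r_22 = n·r/(1+(n−1)r) ≈ 0.3384
Length factor from the short form to reach 0.58: n' = 0.58(1 − 0.3384) / [0.3384(1 − 0.58)] ≈ 2.6999
Total items = 2.6999 × 22 = 59.40, rounded up to 60.

60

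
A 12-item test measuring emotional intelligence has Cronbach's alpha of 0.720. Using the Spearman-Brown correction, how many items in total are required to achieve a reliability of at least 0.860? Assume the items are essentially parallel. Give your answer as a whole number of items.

29

n = 0.860 × (1 − 0.720) / [ 0.720 × (1 − 0.860) ]
  = 0.240800 / 0.100800 = 2.3889
So the test needs 2.3889 × 12 ≈ 28.67 items; rounding up, 29.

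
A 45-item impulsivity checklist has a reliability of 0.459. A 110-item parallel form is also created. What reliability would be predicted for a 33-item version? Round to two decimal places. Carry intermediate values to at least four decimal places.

0.38

The 110-item form is not needed; work directly from the 45-item form with n = 33/45 = 0.7333.
r_{33} = n·r / (1 + (n − 1)·r) = 0.3366 / 0.8776 ≈ 0.3835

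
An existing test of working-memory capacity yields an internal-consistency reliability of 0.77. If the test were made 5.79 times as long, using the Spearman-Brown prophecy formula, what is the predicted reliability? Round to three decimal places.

0.951

Apply the Spearman-Brown prophecy formula, r' = nr / [1 + (n − 1)r]:
r_new = (5.79 × 0.77) / (1 + (5.79 − 1) × 0.77)
r_new = 4.4583 / 4.6883 ≈ 0.9509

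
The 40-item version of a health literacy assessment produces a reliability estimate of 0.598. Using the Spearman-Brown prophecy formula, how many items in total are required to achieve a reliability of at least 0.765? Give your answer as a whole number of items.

88

n = 0.765 × (1 − 0.598) / [ 0.598 × (1 − 0.765) ]
  = 0.307530 / 0.140530 = 2.1884
So the test needs 2.1884 × 40 ≈ 87.54 items; rounding up, 88.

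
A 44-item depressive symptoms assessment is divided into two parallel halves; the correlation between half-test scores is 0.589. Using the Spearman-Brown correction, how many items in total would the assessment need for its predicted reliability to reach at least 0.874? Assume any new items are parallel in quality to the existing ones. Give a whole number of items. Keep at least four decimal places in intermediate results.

Corrected full-test reliability: r_full = 2 × 0.589 / (1 + 0.589) ≈ 0.7413
Solve Spearman-Brown for n: n = 0.874(1 − 0.7413) / [0.7413(1 − 0.874)] = 2.4207
Required items = 2.4207 × 44 = 106.51, so 107 items.

107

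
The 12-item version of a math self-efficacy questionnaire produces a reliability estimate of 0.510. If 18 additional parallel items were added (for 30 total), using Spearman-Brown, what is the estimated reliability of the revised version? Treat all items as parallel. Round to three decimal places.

0.722

Length ratio n = 30/12 = 2.5
Apply the Spearman-Brown prophecy formula, r' = nr / [1 + (n − 1)r]:
r_new = (2.5 × 0.510) / (1 + (2.5 − 1) × 0.510)
     = 1.2750 / 1.7650 = 0.7224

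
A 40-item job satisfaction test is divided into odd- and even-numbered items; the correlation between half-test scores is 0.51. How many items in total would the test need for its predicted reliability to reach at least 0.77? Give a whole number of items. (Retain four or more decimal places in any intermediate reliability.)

65

Corrected full-test reliability: r_full = 2 × 0.51 / (1 + 0.51) ≈ 0.6755
Solve Spearman-Brown for n: n = 0.77(1 − 0.6755) / [0.6755(1 − 0.77)] = 1.6082
Required items = 1.6082 × 40 = 64.33, so 65 items.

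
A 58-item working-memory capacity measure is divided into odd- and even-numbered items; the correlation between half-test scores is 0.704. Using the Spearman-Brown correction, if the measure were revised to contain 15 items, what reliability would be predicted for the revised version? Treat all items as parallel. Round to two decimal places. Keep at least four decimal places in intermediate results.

Spearman-Brown correction (n = 2): r_full = 2·0.704/(1 + 0.704) = 0.8263
Length factor from 58 to 15 items: n = 15/58 = 0.2586
r_new = n·r_full / (1 + (n − 1)·r_full) = 0.2137 / 0.3874 ≈ 0.5516

0.55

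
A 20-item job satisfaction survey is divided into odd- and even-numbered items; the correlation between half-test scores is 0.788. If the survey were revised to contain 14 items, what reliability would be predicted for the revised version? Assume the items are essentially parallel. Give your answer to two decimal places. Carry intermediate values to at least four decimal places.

0.84

Full-test reliability from the split-half r: r_full = 2(0.788)/(1 + 0.788) = 0.8814
Length factor from 20 to 14 items: n = 14/20 = 0.7000
r_new = n·r_full / (1 + (n − 1)·r_full) = 0.6170 / 0.7356 ≈ 0.8388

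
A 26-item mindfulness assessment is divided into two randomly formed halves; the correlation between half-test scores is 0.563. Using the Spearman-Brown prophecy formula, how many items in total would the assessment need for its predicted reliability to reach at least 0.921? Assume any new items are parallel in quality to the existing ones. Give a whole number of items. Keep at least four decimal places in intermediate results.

Corrected full-test reliability: r_full = 2 × 0.563 / (1 + 0.563) ≈ 0.7204
n = r_tgt(1 − r_full) / [r_full(1 − r_tgt)] = 0.921 × 0.2796 / (0.7204 × 0.079) ≈ 4.5248
Items = 4.5248 × 26 ≈ 117.64 → 118

118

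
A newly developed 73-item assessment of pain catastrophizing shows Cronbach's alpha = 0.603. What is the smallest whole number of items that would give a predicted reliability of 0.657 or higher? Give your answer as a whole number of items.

93

Invert Spearman-Brown to solve for n:
n = r*(1 − r) / [ r (1 − r*) ]
n = 0.657 × (1 − 0.603) / [ 0.603 × (1 − 0.657) ]
  = 0.260829 / 0.206829 = 1.2611
So the test needs 1.2611 × 73 ≈ 92.06 items; rounding up, 93.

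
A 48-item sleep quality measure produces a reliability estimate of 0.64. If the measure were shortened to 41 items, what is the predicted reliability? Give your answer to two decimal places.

n = 41/48 = 0.8542
r_new = (0.8542 × 0.64) / (1 + (0.8542 − 1) × 0.64)
r_new = 0.5467 / 0.9067 ≈ 0.6030

0.60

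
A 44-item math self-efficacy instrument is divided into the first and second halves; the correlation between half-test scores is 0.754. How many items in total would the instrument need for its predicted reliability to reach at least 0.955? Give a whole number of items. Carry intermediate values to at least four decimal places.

Corrected full-test reliability: r_full = 2 × 0.754 / (1 + 0.754) ≈ 0.8597
n = r_tgt(1 − r_full) / [r_full(1 − r_tgt)] = 0.955 × 0.1403 / (0.8597 × 0.045) ≈ 3.4634
Items = 3.4634 × 44 ≈ 152.39 → 153

153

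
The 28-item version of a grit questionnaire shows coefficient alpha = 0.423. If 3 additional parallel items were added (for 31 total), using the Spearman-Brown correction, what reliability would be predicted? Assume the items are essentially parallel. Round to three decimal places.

Length ratio n = 31/28 = 1.1071
r_new = 1.1071·0.423 / [1 + (1.1071 − 1)·0.423]
     = 0.4683 / 1.0453 = 0.4480

0.448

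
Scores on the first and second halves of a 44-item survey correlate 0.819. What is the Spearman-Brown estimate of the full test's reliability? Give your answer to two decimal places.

Each half is half the length of the full test, so the full test is n = 2 times a half.
r_full = 2r_hh / (1 + r_hh) = 2 × 0.819 / (1 + 0.819)
       = 1.6380 / 1.8190 = 0.9005

0.90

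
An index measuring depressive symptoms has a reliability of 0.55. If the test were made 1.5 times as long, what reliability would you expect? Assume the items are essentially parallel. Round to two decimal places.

r_new = (1.5 × 0.55) / (1 + (1.5 − 1) × 0.55)
     = 0.8250 / 1.2750 = 0.6471

0.65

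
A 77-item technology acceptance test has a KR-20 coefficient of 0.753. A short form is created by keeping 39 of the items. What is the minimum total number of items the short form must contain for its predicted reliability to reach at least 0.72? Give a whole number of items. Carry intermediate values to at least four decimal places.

First, r for the 39-item form: n = 39/77 = 0.5065, so r_39 = 0.5065·0.753/(1 + (0.5065 − 1)·0.753) = 0.6069
Then solve for n' with r_old = 0.6069, r_target = 0.72: n' = 0.72(1 − 0.6069)/[0.6069(1 − 0.72)] = 1.6656
Total items = 1.6656 × 39 = 64.96, rounded up to 65.

65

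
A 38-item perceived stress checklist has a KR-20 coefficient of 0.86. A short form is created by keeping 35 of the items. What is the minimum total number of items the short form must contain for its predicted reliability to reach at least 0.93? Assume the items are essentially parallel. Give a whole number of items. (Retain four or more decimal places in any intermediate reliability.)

83

Short-form reliability: n = 35/38 = 0.9211; r_35 = n·r/(1+(n−1)r) ≈ 0.8498
Then solve for n' with r_old = 0.8498, r_target = 0.93: n' = 0.93(1 − 0.8498)/[0.8498(1 − 0.93)] = 2.3482
Items = 2.3482 × 35 ≈ 82.19 → 83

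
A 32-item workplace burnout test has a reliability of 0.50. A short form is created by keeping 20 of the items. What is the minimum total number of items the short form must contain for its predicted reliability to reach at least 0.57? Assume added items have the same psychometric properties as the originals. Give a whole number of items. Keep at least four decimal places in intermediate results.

43

First, r for the 20-item form: n = 20/32 = 0.6250, so r_20 = 0.6250·0.50/(1 + (0.6250 − 1)·0.50) = 0.3846
Then solve for n' with r_old = 0.3846, r_target = 0.57: n' = 0.57(1 − 0.3846)/[0.3846(1 − 0.57)] = 2.1211
Items = 2.1211 × 20 ≈ 42.42 → 43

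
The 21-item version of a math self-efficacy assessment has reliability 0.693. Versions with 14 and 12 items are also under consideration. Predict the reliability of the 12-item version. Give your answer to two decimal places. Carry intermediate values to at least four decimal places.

The 14-item form is not needed; work directly from the 21-item form with n = 12/21 = 0.5714.
r_{12} = n·r / (1 + (n − 1)·r) = 0.3960 / 0.7030 ≈ 0.5633

0.56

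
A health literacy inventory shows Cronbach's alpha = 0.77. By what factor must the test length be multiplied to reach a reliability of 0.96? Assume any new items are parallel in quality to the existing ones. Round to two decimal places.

7.17

n = 0.96 × (1 − 0.77) / [ 0.77 × (1 − 0.96) ]
  = 0.2208 / 0.0308 = 7.1688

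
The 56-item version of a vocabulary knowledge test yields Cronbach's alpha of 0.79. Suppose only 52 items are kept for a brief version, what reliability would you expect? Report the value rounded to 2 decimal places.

The new length is 52/56 = 0.9286 times the old.
Spearman-Brown: r_new = n·r / (1 + (n − 1)·r)
r_new = 0.9286·0.79 / [1 + (0.9286 − 1)·0.79]
     = 0.7336 / 0.9436 = 0.7774

0.78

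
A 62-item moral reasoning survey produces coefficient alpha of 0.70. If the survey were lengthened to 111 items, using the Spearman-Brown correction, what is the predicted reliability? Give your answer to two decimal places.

n = 111/62 = 1.7903
Apply the Spearman-Brown prophecy formula, r' = nr / [1 + (n − 1)r]:
r_new = (1.7903 × 0.70) / (1 + (1.7903 − 1) × 0.70)
     = 1.2532 / 1.5532 = 0.8069

0.81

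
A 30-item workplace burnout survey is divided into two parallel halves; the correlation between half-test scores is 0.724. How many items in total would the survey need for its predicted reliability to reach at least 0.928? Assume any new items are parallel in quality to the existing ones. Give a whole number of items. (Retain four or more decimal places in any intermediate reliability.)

r_full = 2(0.724)/(1 + 0.724) = 0.8399
Solve Spearman-Brown for n: n = 0.928(1 − 0.8399) / [0.8399(1 − 0.928)] = 2.4569
Required items = 2.4569 × 30 = 73.71, so 74 items.

74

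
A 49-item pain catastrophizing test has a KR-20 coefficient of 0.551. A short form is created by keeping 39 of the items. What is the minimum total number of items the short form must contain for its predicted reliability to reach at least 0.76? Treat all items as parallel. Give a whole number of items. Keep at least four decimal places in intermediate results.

Short-form reliability: n = 39/49 = 0.7959; r_39 = n·r/(1+(n−1)r) ≈ 0.4941
Length factor from the short form to reach 0.76: n' = 0.76(1 − 0.4941) / [0.4941(1 − 0.76)] ≈ 3.2423
Items = 3.2423 × 39 ≈ 126.45 → 127

127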